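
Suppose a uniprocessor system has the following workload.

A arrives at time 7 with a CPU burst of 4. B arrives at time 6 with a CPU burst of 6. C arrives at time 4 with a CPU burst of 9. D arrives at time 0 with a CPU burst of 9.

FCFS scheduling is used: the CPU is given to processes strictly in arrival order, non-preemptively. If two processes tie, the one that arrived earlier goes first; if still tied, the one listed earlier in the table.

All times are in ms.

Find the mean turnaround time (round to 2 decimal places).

Timeline: | D 0-9 | C 9-18 | B 18-24 | A 24-28 |
Completion: A=28  B=24  C=18  D=9
Turnaround (C−A): A=21  B=18  C=14  D=9
Turnaround times: A=21, B=18, C=14, D=9
Average turnaround = (21+18+14+9) / 4 = 62/4 = 15.50

15.50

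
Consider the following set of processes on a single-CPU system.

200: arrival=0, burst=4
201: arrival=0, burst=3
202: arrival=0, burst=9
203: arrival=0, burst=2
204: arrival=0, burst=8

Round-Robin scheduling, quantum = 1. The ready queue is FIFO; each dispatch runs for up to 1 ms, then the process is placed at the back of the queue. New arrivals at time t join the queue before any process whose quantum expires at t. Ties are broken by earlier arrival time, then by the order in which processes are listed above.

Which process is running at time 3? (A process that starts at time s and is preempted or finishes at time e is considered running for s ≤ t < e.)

203

Schedule: | 200 0-1 | 201 1-2 | 202 2-3 | 203 3-4 | 204 4-5 | 200 5-6 | 201 6-7 | 202 7-8 | 203 8-9 | 204 9-10 | 200 10-11 | 201 11-12 | 202 12-13 | 204 13-14 | 200 14-15 | 202 15-16 | 204 16-17 | 202 17-18 | 204 18-19 | 202 19-20 | 204 20-21 | 202 21-22 | 204 22-23 | 202 23-24 | 204 24-25 | 202 25-26 |
Completion: 200=15  201=12  202=26  203=9  204=25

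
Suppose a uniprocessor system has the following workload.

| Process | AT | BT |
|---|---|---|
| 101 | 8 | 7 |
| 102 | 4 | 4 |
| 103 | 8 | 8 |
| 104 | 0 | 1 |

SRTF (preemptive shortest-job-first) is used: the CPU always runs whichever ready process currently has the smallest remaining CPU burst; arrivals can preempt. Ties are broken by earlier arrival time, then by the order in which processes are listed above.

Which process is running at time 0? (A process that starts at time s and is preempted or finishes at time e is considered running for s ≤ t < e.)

104

Timeline: | 104 0-1 | idle 1-4 | 102 4-8 | 101 8-15 | 103 15-23 |
Completion: 101=15  102=8  103=23  104=1
Turnaround (C−A): 101=7  102=4  103=15  104=1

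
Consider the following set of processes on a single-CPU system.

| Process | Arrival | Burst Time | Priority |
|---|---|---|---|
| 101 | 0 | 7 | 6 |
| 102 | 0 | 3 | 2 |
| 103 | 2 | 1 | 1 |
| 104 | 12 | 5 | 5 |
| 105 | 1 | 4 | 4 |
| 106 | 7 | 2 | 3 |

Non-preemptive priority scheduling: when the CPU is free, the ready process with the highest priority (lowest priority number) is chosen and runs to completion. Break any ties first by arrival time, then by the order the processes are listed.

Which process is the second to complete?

103

Gantt: | 102 0-3 | 103 3-4 | 105 4-8 | 106 8-10 | 101 10-17 | 104 17-22 |
Completion: 101=17  102=3  103=4  104=22  105=8  106=10
Finish order: 102 → 103 → 105 → 106 → 101 → 104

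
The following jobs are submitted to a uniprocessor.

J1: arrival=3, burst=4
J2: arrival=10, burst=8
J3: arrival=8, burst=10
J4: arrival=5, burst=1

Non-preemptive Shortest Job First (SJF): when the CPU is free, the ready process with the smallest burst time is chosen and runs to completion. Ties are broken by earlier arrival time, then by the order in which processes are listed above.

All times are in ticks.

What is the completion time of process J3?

18

Timeline: | idle 0-3 | J1 3-7 | J4 7-8 | J3 8-18 | J2 18-26 |
Completion: J1=7  J2=26  J3=18  J4=8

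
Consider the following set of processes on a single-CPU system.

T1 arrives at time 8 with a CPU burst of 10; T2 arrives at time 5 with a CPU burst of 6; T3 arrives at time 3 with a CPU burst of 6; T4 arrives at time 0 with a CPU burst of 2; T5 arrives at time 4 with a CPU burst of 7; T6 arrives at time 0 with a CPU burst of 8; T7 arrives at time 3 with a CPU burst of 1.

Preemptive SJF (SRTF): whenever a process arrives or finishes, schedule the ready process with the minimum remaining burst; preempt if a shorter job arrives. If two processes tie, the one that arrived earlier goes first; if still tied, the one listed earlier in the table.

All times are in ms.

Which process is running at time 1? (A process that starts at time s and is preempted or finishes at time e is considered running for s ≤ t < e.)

T4

Schedule: | T4 0-2 | T6 2-3 | T7 3-4 | T3 4-10 | T2 10-16 | T6 16-23 | T5 23-30 | T1 30-40 |
Completion: T1=40  T2=16  T3=10  T4=2  T5=30  T6=23  T7=4
Turnaround (C−A): T1=32  T2=11  T3=7  T4=2  T5=26  T6=23  T7=1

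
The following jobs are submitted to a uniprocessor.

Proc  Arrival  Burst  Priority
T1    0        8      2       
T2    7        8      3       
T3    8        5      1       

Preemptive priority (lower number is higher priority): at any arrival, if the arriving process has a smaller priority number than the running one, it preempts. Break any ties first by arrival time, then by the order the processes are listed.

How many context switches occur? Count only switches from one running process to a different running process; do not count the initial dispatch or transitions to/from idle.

Schedule: | T1 0-8 | T3 8-13 | T2 13-21 |
Completion: T1=8  T2=21  T3=13

2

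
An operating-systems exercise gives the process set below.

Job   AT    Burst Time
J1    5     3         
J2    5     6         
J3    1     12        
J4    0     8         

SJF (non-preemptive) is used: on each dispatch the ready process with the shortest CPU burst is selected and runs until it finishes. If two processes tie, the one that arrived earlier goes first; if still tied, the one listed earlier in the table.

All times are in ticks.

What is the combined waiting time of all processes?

Gantt: | J4 0-8 | J1 8-11 | J2 11-17 | J3 17-29 |
Completion: J1=11  J2=17  J3=29  J4=8
Waiting = turnaround − burst: J1=3, J2=6, J3=16, J4=0
Total waiting = 3 + 6 + 16 + 0 = 25

25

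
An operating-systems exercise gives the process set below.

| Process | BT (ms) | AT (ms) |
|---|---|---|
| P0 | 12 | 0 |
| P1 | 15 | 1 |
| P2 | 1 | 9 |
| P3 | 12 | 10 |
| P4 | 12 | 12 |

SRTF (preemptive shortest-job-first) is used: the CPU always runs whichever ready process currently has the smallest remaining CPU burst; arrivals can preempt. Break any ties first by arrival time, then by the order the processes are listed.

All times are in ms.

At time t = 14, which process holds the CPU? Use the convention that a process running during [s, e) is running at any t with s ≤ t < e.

P3

Gantt: | P0 0-9 | P2 9-10 | P0 10-13 | P3 13-25 | P4 25-37 | P1 37-52 |
Completion: P0=13  P1=52  P2=10  P3=25  P4=37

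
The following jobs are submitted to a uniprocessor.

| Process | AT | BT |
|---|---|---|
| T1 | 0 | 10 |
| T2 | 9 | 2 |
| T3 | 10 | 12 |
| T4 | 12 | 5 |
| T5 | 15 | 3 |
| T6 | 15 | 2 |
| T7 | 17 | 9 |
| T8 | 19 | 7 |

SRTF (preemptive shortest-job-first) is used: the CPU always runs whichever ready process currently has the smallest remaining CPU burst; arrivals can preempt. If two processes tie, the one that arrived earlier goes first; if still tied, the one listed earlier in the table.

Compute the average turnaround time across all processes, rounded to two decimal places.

Schedule: | T1 0-10 | T2 10-12 | T4 12-17 | T6 17-19 | T5 19-22 | T8 22-29 | T7 29-38 | T3 38-50 |
Completion: T1=10  T2=12  T3=50  T4=17  T5=22  T6=19  T7=38  T8=29
Turnaround (C−A): T1=10  T2=3  T3=40  T4=5  T5=7  T6=4  T7=21  T8=10
Turnaround times: T1=10, T2=3, T3=40, T4=5, T5=7, T6=4, T7=21, T8=10
Average turnaround = (10+3+40+5+7+4+21+10) / 8 = 100/8 = 12.50

12.50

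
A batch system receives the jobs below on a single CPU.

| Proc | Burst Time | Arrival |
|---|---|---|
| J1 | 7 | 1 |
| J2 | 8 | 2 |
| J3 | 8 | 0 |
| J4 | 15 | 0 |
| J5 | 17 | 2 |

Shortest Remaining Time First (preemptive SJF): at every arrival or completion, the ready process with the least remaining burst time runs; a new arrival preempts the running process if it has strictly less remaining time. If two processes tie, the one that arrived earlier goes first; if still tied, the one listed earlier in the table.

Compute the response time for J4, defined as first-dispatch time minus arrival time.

Timeline: | J3 0-8 | J1 8-15 | J2 15-23 | J4 23-38 | J5 38-55 |
Completion: J1=15  J2=23  J3=8  J4=38  J5=55
Response(J4) = first start − arrival = 23 − 0 = 23

23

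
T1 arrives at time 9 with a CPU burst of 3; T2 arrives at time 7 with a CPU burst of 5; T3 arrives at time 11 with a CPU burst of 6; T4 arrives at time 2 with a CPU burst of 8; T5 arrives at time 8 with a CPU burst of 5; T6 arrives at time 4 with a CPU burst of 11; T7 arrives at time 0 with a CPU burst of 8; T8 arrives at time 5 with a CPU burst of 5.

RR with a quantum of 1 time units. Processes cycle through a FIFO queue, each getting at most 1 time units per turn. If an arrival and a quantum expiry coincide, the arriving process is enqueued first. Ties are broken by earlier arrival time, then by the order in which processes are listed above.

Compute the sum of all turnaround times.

Gantt: | T7 0-2 | T4 2-3 | T7 3-4 | T4 4-5 | T6 5-6 | T7 6-7 | T8 7-8 | T4 8-9 | T6 9-10 | T2 10-11 | T7 11-12 | T5 12-13 | T8 13-14 | T1 14-15 | T4 15-16 | T6 16-17 | T3 17-18 | T2 18-19 | T7 19-20 | T5 20-21 | T8 21-22 | T1 22-23 | T4 23-24 | T6 24-25 | T3 25-26 | T2 26-27 | T7 27-28 | T5 28-29 | T8 29-30 | T1 30-31 | T4 31-32 | T6 32-33 | T3 33-34 | T2 34-35 | T7 35-36 | T5 36-37 | T8 37-38 | T4 38-39 | T6 39-40 | T3 40-41 | T2 41-42 | T5 42-43 | T4 43-44 | T6 44-45 | T3 45-46 | T6 46-47 | T3 47-48 | T6 48-51 |
Completion: T1=31  T2=42  T3=48  T4=44  T5=43  T6=51  T7=36  T8=38
Turnaround (C−A): T1=22  T2=35  T3=37  T4=42  T5=35  T6=47  T7=36  T8=33
Turnaround = completion − arrival: T1=22, T2=35, T3=37, T4=42, T5=35, T6=47, T7=36, T8=33
Total turnaround = 22 + 35 + 37 + 42 + 35 + 47 + 36 + 33 = 287

287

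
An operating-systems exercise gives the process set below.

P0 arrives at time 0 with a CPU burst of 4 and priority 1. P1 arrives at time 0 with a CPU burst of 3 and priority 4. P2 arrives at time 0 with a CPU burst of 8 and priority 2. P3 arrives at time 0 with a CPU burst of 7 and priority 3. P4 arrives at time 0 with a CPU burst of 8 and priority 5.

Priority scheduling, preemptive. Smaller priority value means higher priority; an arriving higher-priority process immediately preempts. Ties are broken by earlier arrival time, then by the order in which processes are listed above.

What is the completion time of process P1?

Gantt: | P0 0-4 | P2 4-12 | P3 12-19 | P1 19-22 | P4 22-30 |
Completion: P0=4  P1=22  P2=12  P3=19  P4=30
Turnaround (C−A): P0=4  P1=22  P2=12  P3=19  P4=30

22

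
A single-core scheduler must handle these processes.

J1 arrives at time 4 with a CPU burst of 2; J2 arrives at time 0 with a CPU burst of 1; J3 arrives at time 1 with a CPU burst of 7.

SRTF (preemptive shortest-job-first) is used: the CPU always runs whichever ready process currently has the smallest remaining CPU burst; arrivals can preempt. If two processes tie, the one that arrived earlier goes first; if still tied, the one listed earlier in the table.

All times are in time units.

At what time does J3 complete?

10

Gantt: | J2 0-1 | J3 1-4 | J1 4-6 | J3 6-10 |
Completion: J1=6  J2=1  J3=10
Turnaround (C−A): J1=2  J2=1  J3=9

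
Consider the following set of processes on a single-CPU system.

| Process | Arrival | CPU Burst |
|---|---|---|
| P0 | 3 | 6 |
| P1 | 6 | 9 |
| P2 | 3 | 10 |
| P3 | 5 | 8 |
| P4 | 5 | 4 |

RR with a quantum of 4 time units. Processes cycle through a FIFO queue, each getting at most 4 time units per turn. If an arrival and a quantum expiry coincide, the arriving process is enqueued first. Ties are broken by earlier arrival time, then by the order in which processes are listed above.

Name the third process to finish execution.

P3

Schedule: | idle 0-3 | P0 3-7 | P2 7-11 | P3 11-15 | P4 15-19 | P1 19-23 | P0 23-25 | P2 25-29 | P3 29-33 | P1 33-37 | P2 37-39 | P1 39-40 |
Completion: P0=25  P1=40  P2=39  P3=33  P4=19
Finish order: P4 → P0 → P3 → P2 → P1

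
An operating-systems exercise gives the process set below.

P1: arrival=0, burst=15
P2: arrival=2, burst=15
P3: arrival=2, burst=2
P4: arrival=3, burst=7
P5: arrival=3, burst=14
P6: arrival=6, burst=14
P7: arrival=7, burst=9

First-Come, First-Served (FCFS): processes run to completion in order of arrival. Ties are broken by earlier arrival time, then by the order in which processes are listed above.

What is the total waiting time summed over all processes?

Schedule: | P1 0-15 | P2 15-30 | P3 30-32 | P4 32-39 | P5 39-53 | P6 53-67 | P7 67-76 |
Completion: P1=15  P2=30  P3=32  P4=39  P5=53  P6=67  P7=76
Turnaround (C−A): P1=15  P2=28  P3=30  P4=36  P5=50  P6=61  P7=69
Waiting = turnaround − burst: P1=0, P2=13, P3=28, P4=29, P5=36, P6=47, P7=60
Total waiting = 0 + 13 + 28 + 29 + 36 + 47 + 60 = 213

213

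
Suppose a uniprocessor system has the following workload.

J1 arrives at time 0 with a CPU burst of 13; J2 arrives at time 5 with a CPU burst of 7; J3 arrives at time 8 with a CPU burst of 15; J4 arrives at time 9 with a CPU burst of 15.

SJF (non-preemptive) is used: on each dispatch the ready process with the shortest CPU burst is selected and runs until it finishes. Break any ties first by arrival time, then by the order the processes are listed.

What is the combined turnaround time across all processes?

96

Gantt: | J1 0-13 | J2 13-20 | J3 20-35 | J4 35-50 |
Completion: J1=13  J2=20  J3=35  J4=50
Turnaround = completion − arrival: J1=13, J2=15, J3=27, J4=41
Total turnaround = 13 + 15 + 27 + 41 = 96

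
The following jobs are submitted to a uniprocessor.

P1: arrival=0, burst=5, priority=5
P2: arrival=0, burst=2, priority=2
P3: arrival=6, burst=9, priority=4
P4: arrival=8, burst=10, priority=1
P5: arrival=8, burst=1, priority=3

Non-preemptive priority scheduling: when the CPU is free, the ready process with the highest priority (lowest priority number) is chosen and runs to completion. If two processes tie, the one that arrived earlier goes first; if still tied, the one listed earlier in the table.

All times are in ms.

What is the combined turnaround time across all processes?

56

Schedule: | P2 0-2 | P1 2-7 | P3 7-16 | P4 16-26 | P5 26-27 |
Completion: P1=7  P2=2  P3=16  P4=26  P5=27
Turnaround (C−A): P1=7  P2=2  P3=10  P4=18  P5=19
Turnaround = completion − arrival: P1=7, P2=2, P3=10, P4=18, P5=19
Total turnaround = 7 + 2 + 10 + 18 + 19 = 56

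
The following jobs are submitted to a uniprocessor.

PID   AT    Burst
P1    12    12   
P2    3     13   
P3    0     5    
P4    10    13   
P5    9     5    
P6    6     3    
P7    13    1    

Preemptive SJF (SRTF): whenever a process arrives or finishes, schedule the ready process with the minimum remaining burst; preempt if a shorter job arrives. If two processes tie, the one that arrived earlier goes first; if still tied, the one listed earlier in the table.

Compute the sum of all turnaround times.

Schedule: | P3 0-5 | P2 5-6 | P6 6-9 | P5 9-14 | P7 14-15 | P2 15-27 | P1 27-39 | P4 39-52 |
Completion: P1=39  P2=27  P3=5  P4=52  P5=14  P6=9  P7=15
Turnaround (C−A): P1=27  P2=24  P3=5  P4=42  P5=5  P6=3  P7=2
Turnaround = completion − arrival: P1=27, P2=24, P3=5, P4=42, P5=5, P6=3, P7=2
Total turnaround = 27 + 24 + 5 + 42 + 5 + 3 + 2 = 108

108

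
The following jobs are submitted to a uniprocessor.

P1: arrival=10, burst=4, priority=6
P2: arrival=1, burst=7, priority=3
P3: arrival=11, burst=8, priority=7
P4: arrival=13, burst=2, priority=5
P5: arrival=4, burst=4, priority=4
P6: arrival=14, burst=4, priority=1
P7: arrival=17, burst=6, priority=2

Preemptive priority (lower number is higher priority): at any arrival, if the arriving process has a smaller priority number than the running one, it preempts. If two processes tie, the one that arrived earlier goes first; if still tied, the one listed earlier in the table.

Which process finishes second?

P5

Schedule: | idle 0-1 | P2 1-8 | P5 8-12 | P1 12-13 | P4 13-14 | P6 14-18 | P7 18-24 | P4 24-25 | P1 25-28 | P3 28-36 |
Completion: P1=28  P2=8  P3=36  P4=25  P5=12  P6=18  P7=24
Finish order: P2 → P5 → P6 → P7 → P4 → P1 → P3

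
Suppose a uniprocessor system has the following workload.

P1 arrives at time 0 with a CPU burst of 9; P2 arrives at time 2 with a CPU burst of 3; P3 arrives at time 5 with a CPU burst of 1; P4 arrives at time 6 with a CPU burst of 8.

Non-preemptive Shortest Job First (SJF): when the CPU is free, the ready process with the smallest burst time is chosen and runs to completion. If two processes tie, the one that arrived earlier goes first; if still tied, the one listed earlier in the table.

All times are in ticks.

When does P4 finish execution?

Schedule: | P1 0-9 | P3 9-10 | P2 10-13 | P4 13-21 |
Completion: P1=9  P2=13  P3=10  P4=21

21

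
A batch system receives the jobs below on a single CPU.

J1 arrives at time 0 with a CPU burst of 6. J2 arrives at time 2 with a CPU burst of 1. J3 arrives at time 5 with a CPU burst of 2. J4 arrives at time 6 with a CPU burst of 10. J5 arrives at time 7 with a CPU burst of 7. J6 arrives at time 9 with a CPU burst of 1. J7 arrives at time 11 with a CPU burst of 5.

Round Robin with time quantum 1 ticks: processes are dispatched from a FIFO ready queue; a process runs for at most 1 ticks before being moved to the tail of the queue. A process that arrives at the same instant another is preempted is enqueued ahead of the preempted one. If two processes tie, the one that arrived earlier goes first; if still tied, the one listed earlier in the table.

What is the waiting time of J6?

3

Schedule: | J1 0-2 | J2 2-3 | J1 3-5 | J3 5-6 | J1 6-7 | J4 7-8 | J3 8-9 | J5 9-10 | J1 10-11 | J4 11-12 | J6 12-13 | J5 13-14 | J7 14-15 | J4 15-16 | J5 16-17 | J7 17-18 | J4 18-19 | J5 19-20 | J7 20-21 | J4 21-22 | J5 22-23 | J7 23-24 | J4 24-25 | J5 25-26 | J7 26-27 | J4 27-28 | J5 28-29 | J4 29-32 |
Completion: J1=11  J2=3  J3=9  J4=32  J5=29  J6=13  J7=27
Waiting(J6) = turnaround − burst = 4 − 1 = 3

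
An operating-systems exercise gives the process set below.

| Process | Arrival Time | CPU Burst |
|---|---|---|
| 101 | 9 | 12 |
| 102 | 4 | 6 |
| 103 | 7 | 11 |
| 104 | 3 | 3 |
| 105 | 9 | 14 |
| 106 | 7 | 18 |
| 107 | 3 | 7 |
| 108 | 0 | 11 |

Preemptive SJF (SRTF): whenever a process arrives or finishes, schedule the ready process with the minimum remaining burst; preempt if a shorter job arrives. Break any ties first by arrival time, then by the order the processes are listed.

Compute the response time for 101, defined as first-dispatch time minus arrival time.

29

Timeline: | 108 0-3 | 104 3-6 | 102 6-12 | 107 12-19 | 108 19-27 | 103 27-38 | 101 38-50 | 105 50-64 | 106 64-82 |
Completion: 101=50  102=12  103=38  104=6  105=64  106=82  107=19  108=27
Turnaround (C−A): 101=41  102=8  103=31  104=3  105=55  106=75  107=16  108=27
Response(101) = first start − arrival = 38 − 9 = 29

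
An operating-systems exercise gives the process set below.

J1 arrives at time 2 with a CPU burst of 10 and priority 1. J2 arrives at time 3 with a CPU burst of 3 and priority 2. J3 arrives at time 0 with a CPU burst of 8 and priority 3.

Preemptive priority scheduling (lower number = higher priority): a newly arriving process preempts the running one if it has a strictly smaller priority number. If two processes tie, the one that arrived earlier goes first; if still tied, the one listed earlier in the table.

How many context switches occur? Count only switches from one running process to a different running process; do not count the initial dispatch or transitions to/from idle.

3

Timeline: | J3 0-2 | J1 2-12 | J2 12-15 | J3 15-21 |
Completion: J1=12  J2=15  J3=21
Turnaround (C−A): J1=10  J2=12  J3=21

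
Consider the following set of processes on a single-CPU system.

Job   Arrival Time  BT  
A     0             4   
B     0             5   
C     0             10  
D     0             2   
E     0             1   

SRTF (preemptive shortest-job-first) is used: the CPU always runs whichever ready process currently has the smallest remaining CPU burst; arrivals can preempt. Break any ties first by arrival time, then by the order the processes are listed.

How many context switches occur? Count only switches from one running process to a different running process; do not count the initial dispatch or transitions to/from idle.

Schedule: | E 0-1 | D 1-3 | A 3-7 | B 7-12 | C 12-22 |
Completion: A=7  B=12  C=22  D=3  E=1
Turnaround (C−A): A=7  B=12  C=22  D=3  E=1

4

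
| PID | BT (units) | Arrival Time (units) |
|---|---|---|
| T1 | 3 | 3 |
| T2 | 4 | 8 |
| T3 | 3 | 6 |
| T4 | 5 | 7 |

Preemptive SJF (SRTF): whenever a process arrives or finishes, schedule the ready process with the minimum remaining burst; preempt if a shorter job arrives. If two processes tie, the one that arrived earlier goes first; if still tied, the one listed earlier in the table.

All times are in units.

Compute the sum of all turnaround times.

Timeline: | idle 0-3 | T1 3-6 | T3 6-9 | T2 9-13 | T4 13-18 |
Completion: T1=6  T2=13  T3=9  T4=18
Turnaround (C−A): T1=3  T2=5  T3=3  T4=11
Turnaround = completion − arrival: T1=3, T2=5, T3=3, T4=11
Total turnaround = 3 + 5 + 3 + 11 = 22

22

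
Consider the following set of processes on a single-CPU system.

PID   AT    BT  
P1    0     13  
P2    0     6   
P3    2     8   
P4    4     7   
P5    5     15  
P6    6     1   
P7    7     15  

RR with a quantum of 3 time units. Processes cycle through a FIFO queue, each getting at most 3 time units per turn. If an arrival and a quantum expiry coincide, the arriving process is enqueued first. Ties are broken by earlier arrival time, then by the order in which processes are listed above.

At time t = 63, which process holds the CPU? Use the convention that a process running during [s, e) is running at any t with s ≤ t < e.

P7

Schedule: | P1 0-3 | P2 3-6 | P3 6-9 | P1 9-12 | P4 12-15 | P5 15-18 | P6 18-19 | P2 19-22 | P7 22-25 | P3 25-28 | P1 28-31 | P4 31-34 | P5 34-37 | P7 37-40 | P3 40-42 | P1 42-45 | P4 45-46 | P5 46-49 | P7 49-52 | P1 52-53 | P5 53-56 | P7 56-59 | P5 59-62 | P7 62-65 |
Completion: P1=53  P2=22  P3=42  P4=46  P5=62  P6=19  P7=65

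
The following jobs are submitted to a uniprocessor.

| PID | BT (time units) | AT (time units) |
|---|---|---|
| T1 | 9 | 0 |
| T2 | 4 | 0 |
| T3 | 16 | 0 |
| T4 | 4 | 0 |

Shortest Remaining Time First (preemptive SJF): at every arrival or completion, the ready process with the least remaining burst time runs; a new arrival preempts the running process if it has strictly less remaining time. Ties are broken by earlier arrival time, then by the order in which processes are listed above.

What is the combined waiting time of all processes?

29

Schedule: | T2 0-4 | T4 4-8 | T1 8-17 | T3 17-33 |
Completion: T1=17  T2=4  T3=33  T4=8
Turnaround (C−A): T1=17  T2=4  T3=33  T4=8
Waiting = turnaround − burst: T1=8, T2=0, T3=17, T4=4
Total waiting = 8 + 0 + 17 + 4 = 29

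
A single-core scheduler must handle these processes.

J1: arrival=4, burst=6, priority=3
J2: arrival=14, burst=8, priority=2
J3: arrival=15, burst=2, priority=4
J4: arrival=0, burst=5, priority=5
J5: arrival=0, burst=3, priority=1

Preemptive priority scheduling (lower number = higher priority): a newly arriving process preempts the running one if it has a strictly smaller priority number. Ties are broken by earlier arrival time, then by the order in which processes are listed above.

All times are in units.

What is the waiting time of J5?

Timeline: | J5 0-3 | J4 3-4 | J1 4-10 | J4 10-14 | J2 14-22 | J3 22-24 |
Completion: J1=10  J2=22  J3=24  J4=14  J5=3
Turnaround (C−A): J1=6  J2=8  J3=9  J4=14  J5=3
Waiting(J5) = turnaround − burst = 3 − 3 = 0

0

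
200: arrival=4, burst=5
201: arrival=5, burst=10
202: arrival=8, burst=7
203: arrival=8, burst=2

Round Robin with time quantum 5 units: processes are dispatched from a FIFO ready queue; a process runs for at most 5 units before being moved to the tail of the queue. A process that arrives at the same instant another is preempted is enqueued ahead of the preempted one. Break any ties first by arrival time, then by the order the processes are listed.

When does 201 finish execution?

Schedule: | idle 0-4 | 200 4-9 | 201 9-14 | 202 14-19 | 203 19-21 | 201 21-26 | 202 26-28 |
Completion: 200=9  201=26  202=28  203=21
Turnaround (C−A): 200=5  201=21  202=20  203=13

26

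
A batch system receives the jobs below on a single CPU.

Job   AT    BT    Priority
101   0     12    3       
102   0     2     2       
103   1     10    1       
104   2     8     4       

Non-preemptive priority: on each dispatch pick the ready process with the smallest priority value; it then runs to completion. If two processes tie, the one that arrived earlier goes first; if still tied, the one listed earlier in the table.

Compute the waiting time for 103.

Gantt: | 102 0-2 | 103 2-12 | 101 12-24 | 104 24-32 |
Completion: 101=24  102=2  103=12  104=32
Turnaround (C−A): 101=24  102=2  103=11  104=30
Waiting(103) = turnaround − burst = 11 − 10 = 1

1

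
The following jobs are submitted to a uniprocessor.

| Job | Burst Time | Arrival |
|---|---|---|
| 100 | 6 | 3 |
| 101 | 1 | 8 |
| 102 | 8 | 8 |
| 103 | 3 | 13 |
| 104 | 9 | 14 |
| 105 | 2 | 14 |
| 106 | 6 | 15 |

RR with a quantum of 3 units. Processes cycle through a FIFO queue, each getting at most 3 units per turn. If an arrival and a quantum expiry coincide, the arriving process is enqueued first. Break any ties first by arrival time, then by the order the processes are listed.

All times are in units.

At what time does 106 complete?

Schedule: | idle 0-3 | 100 3-9 | 101 9-10 | 102 10-13 | 103 13-16 | 102 16-19 | 104 19-22 | 105 22-24 | 106 24-27 | 102 27-29 | 104 29-32 | 106 32-35 | 104 35-38 |
Completion: 100=9  101=10  102=29  103=16  104=38  105=24  106=35
Turnaround (C−A): 100=6  101=2  102=21  103=3  104=24  105=10  106=20

35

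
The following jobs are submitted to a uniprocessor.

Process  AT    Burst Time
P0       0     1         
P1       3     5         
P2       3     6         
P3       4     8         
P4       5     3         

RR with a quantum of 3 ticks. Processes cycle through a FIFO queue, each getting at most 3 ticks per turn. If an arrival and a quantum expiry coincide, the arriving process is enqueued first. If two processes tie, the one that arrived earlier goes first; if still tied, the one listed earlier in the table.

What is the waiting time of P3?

Schedule: | P0 0-1 | idle 1-3 | P1 3-6 | P2 6-9 | P3 9-12 | P4 12-15 | P1 15-17 | P2 17-20 | P3 20-25 |
Completion: P0=1  P1=17  P2=20  P3=25  P4=15
Waiting(P3) = turnaround − burst = 21 − 8 = 13

13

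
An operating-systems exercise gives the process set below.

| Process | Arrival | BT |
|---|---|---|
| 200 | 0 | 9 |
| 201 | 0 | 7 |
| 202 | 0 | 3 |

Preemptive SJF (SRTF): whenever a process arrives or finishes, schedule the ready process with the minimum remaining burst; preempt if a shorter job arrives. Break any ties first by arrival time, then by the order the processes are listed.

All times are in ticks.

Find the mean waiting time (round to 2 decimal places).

4.33

Timeline: | 202 0-3 | 201 3-10 | 200 10-19 |
Completion: 200=19  201=10  202=3
Turnaround (C−A): 200=19  201=10  202=3
Waiting times: 200=10, 201=3, 202=0
Average waiting = (10+3+0) / 3 = 13/3 = 4.33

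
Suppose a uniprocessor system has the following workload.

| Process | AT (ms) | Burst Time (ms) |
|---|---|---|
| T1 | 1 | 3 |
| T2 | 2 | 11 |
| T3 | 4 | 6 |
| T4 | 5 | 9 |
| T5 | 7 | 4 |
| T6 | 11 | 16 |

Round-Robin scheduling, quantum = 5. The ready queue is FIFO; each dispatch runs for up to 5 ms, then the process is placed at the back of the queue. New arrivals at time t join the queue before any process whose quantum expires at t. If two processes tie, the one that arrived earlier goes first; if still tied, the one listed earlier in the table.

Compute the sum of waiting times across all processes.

Gantt: | idle 0-1 | T1 1-4 | T2 4-9 | T3 9-14 | T4 14-19 | T5 19-23 | T2 23-28 | T6 28-33 | T3 33-34 | T4 34-38 | T2 38-39 | T6 39-50 |
Completion: T1=4  T2=39  T3=34  T4=38  T5=23  T6=50
Waiting = turnaround − burst: T1=0, T2=26, T3=24, T4=24, T5=12, T6=23
Total waiting = 0 + 26 + 24 + 24 + 12 + 23 = 109

109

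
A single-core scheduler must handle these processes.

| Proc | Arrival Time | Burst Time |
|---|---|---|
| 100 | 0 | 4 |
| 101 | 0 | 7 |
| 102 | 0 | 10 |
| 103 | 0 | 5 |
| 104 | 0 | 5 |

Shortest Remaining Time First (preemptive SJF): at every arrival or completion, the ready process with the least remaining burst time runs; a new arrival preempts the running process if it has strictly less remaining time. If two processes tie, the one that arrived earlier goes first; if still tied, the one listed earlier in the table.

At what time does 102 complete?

31

Gantt: | 100 0-4 | 103 4-9 | 104 9-14 | 101 14-21 | 102 21-31 |
Completion: 100=4  101=21  102=31  103=9  104=14
Turnaround (C−A): 100=4  101=21  102=31  103=9  104=14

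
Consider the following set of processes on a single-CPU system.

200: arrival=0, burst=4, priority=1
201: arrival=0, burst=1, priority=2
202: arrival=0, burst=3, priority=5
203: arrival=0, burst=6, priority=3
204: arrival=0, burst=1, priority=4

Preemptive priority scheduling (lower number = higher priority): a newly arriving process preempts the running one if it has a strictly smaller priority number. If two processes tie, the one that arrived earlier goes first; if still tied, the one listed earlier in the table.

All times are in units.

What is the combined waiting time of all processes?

Gantt: | 200 0-4 | 201 4-5 | 203 5-11 | 204 11-12 | 202 12-15 |
Completion: 200=4  201=5  202=15  203=11  204=12
Turnaround (C−A): 200=4  201=5  202=15  203=11  204=12
Waiting = turnaround − burst: 200=0, 201=4, 202=12, 203=5, 204=11
Total waiting = 0 + 4 + 12 + 5 + 11 = 32

32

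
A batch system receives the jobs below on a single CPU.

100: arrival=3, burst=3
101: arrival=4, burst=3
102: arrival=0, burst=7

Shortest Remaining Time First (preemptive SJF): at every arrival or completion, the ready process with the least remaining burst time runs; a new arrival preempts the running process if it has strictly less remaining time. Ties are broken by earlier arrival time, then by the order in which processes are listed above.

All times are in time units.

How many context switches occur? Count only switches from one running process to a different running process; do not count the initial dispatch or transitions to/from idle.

3

Schedule: | 102 0-3 | 100 3-6 | 101 6-9 | 102 9-13 |
Completion: 100=6  101=9  102=13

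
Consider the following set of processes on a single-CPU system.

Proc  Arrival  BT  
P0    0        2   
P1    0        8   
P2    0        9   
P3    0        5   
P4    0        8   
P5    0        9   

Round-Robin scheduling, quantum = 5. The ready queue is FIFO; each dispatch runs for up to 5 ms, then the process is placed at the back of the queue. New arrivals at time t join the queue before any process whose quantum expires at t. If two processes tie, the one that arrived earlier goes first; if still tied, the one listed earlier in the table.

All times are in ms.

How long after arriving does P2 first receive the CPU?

Schedule: | P0 0-2 | P1 2-7 | P2 7-12 | P3 12-17 | P4 17-22 | P5 22-27 | P1 27-30 | P2 30-34 | P4 34-37 | P5 37-41 |
Completion: P0=2  P1=30  P2=34  P3=17  P4=37  P5=41
Turnaround (C−A): P0=2  P1=30  P2=34  P3=17  P4=37  P5=41
Response(P2) = first start − arrival = 7 − 0 = 7

7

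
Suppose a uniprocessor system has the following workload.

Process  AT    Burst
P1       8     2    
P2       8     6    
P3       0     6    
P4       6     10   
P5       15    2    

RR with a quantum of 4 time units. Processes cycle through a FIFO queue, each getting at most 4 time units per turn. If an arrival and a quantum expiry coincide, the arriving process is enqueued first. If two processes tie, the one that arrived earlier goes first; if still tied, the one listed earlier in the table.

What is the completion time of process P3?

6

Schedule: | P3 0-6 | P4 6-10 | P1 10-12 | P2 12-16 | P4 16-20 | P5 20-22 | P2 22-24 | P4 24-26 |
Completion: P1=12  P2=24  P3=6  P4=26  P5=22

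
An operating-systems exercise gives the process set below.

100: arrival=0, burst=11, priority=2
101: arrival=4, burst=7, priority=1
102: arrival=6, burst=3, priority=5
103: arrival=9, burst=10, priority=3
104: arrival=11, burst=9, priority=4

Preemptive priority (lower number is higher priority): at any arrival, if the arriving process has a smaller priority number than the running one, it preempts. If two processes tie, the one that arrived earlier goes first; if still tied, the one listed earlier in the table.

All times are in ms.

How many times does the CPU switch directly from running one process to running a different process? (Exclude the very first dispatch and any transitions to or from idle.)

5

Schedule: | 100 0-4 | 101 4-11 | 100 11-18 | 103 18-28 | 104 28-37 | 102 37-40 |
Completion: 100=18  101=11  102=40  103=28  104=37
Turnaround (C−A): 100=18  101=7  102=34  103=19  104=26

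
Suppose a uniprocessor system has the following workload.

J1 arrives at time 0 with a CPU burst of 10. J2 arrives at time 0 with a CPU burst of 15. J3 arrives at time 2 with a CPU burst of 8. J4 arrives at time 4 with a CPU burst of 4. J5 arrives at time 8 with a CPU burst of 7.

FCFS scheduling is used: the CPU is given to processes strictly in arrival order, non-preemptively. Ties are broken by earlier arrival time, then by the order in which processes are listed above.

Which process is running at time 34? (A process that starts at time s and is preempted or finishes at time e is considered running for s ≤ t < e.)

J4

Schedule: | J1 0-10 | J2 10-25 | J3 25-33 | J4 33-37 | J5 37-44 |
Completion: J1=10  J2=25  J3=33  J4=37  J5=44
Turnaround (C−A): J1=10  J2=25  J3=31  J4=33  J5=36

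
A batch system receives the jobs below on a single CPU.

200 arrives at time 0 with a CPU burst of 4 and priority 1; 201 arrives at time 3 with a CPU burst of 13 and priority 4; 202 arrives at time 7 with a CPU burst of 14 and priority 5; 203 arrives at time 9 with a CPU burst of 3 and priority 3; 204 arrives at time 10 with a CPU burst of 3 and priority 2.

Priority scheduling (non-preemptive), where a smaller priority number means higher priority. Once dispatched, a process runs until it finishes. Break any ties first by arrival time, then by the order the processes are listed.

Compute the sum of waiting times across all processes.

35

Schedule: | 200 0-4 | 201 4-17 | 204 17-20 | 203 20-23 | 202 23-37 |
Completion: 200=4  201=17  202=37  203=23  204=20
Turnaround (C−A): 200=4  201=14  202=30  203=14  204=10
Waiting = turnaround − burst: 200=0, 201=1, 202=16, 203=11, 204=7
Total waiting = 0 + 1 + 16 + 11 + 7 = 35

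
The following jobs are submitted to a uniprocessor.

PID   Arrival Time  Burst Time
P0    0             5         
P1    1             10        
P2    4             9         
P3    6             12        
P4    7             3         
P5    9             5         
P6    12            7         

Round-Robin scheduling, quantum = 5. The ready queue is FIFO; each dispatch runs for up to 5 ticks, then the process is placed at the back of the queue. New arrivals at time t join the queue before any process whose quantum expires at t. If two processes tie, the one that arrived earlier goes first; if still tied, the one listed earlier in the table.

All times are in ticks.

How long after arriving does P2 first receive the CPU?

6

Schedule: | P0 0-5 | P1 5-10 | P2 10-15 | P3 15-20 | P4 20-23 | P5 23-28 | P1 28-33 | P6 33-38 | P2 38-42 | P3 42-47 | P6 47-49 | P3 49-51 |
Completion: P0=5  P1=33  P2=42  P3=51  P4=23  P5=28  P6=49
Turnaround (C−A): P0=5  P1=32  P2=38  P3=45  P4=16  P5=19  P6=37
Response(P2) = first start − arrival = 10 − 4 = 6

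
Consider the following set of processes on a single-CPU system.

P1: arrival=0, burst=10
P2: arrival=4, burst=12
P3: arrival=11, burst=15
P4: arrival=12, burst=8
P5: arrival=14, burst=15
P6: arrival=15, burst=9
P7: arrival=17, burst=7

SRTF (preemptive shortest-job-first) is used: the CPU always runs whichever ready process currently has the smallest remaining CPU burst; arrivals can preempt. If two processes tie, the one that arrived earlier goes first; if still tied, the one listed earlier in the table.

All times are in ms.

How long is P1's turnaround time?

10

Schedule: | P1 0-10 | P2 10-12 | P4 12-20 | P7 20-27 | P6 27-36 | P2 36-46 | P3 46-61 | P5 61-76 |
Completion: P1=10  P2=46  P3=61  P4=20  P5=76  P6=36  P7=27
Turnaround(P1) = completion − arrival = 10 − 0 = 10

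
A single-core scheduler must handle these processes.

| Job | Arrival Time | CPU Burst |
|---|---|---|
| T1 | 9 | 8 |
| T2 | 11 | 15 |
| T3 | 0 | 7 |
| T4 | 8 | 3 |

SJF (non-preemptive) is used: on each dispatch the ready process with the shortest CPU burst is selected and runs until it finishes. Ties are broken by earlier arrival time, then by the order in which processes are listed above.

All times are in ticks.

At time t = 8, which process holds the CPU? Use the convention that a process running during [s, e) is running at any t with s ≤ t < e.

T4

Schedule: | T3 0-7 | idle 7-8 | T4 8-11 | T1 11-19 | T2 19-34 |
Completion: T1=19  T2=34  T3=7  T4=11
Turnaround (C−A): T1=10  T2=23  T3=7  T4=3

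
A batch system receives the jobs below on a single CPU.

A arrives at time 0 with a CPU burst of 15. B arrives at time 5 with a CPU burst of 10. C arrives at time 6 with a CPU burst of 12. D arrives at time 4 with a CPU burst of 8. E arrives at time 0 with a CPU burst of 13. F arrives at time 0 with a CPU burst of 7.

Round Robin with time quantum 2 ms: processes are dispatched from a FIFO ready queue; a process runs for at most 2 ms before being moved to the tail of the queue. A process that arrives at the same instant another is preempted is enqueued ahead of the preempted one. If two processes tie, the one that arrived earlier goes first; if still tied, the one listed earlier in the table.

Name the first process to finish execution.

Timeline: | A 0-2 | E 2-4 | F 4-6 | A 6-8 | D 8-10 | E 10-12 | B 12-14 | C 14-16 | F 16-18 | A 18-20 | D 20-22 | E 22-24 | B 24-26 | C 26-28 | F 28-30 | A 30-32 | D 32-34 | E 34-36 | B 36-38 | C 38-40 | F 40-41 | A 41-43 | D 43-45 | E 45-47 | B 47-49 | C 49-51 | A 51-53 | E 53-55 | B 55-57 | C 57-59 | A 59-61 | E 61-62 | C 62-64 | A 64-65 |
Completion: A=65  B=57  C=64  D=45  E=62  F=41
Turnaround (C−A): A=65  B=52  C=58  D=41  E=62  F=41
Finish order: F → D → B → E → C → A

F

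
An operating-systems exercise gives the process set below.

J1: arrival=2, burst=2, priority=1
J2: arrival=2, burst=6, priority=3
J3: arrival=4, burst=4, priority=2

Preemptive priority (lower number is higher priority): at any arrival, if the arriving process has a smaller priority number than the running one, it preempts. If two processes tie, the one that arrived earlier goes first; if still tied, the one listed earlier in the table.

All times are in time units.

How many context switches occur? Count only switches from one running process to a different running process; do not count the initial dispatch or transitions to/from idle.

Schedule: | idle 0-2 | J1 2-4 | J3 4-8 | J2 8-14 |
Completion: J1=4  J2=14  J3=8
Turnaround (C−A): J1=2  J2=12  J3=4

2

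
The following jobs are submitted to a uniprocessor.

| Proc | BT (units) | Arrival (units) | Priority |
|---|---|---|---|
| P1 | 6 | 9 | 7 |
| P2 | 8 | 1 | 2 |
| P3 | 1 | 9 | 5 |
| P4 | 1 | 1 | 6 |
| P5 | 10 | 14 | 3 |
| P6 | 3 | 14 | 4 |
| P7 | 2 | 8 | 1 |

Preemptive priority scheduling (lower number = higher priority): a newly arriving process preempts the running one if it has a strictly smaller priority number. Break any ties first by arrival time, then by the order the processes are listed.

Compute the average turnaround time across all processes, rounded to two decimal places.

10.43

Gantt: | idle 0-1 | P2 1-8 | P7 8-10 | P2 10-11 | P3 11-12 | P4 12-13 | P1 13-14 | P5 14-24 | P6 24-27 | P1 27-32 |
Completion: P1=32  P2=11  P3=12  P4=13  P5=24  P6=27  P7=10
Turnaround (C−A): P1=23  P2=10  P3=3  P4=12  P5=10  P6=13  P7=2
Turnaround times: P1=23, P2=10, P3=3, P4=12, P5=10, P6=13, P7=2
Average turnaround = (23+10+3+12+10+13+2) / 7 = 73/7 = 10.43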